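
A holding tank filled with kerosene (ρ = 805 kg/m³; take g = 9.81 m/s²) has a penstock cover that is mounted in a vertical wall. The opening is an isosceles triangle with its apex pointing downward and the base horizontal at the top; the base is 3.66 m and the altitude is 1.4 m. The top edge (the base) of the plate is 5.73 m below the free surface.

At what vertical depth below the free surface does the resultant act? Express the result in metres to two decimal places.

h_p = 6.21 m

γ = ρg = 805 × 9.81 / 1000 = 7.89705 kN/m³.
With the apex down, the centroid sits h/3 = 1.4/3 = 0.466667 m below the base (the top edge), so the centroid depth is h_c = 5.73 + 0.466667 = 6.19667 m.
A = ½ × 3.66 × 1.4 = 2.562 m².
Resultant F = γ·h_c·A = 7.89705 × 6.19667 × 2.562 = 125.373 kN.
I_c = b·h³/36 = 3.66 × 1.4³/36 = 0.278973 m⁴.
Centre of pressure: y_p = y_c + I_c/(y_c·A) = 6.19667 + 0.278973/(6.19667 × 2.562) = 6.19667 + 0.0175721 = 6.21424 m along the plane.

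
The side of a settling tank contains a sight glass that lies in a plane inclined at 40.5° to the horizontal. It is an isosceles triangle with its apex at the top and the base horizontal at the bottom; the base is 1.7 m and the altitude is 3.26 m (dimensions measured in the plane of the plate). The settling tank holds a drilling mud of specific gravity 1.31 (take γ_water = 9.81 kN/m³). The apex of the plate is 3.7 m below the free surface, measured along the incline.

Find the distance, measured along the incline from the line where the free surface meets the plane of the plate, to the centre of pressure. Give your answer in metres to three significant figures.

γ = 1.31 × 9.81 = 12.8511 kN/m³.
Let θ = 40.5° be the plate's angle to the horizontal; measure y along the incline from where the plane meets the free surface. Vertical depth h = y·sinθ with sinθ = 0.649448.
With the apex up, the centroid sits 2h/3 = 2 × 3.26/3 = 2.17333 m below the apex, so y_c = 3.7 + 2.17333 = 5.87333 m and h_c = 5.87333 × 0.649448 = 3.81442 m.
A = ½ × 1.7 × 3.26 = 2.771 m².
Resultant F = γ·h_c·A = 12.8511 × 3.81442 × 2.771 = 135.833 kN.
I_c = b·h³/36 = 1.7 × 3.26³/36 = 1.63606 m⁴.
Centre of pressure: y_p = y_c + I_c/(y_c·A) = 5.87333 + 1.63606/(5.87333 × 2.771) = 5.87333 + 0.100526 = 5.97386 m along the plane.

y_p = 5.97 m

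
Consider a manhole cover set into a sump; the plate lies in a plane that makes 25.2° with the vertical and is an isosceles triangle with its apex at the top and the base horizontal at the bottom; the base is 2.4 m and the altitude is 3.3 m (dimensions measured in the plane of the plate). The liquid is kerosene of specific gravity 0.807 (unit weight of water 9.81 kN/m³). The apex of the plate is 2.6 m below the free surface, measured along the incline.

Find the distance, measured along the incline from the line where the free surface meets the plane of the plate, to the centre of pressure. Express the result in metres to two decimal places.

γ = 0.807 × 9.81 = 7.91667 kN/m³.
The plate makes 25.2° with the vertical, i.e. θ = 90° − 25.2° = 64.8° to the horizontal. Measuring y along the incline from the free-surface line, vertical depth h = y·sinθ with sinθ = 0.904827.
With the apex up, the centroid sits 2h/3 = 2 × 3.3/3 = 2.2 m below the apex, so y_c = 2.6 + 2.2 = 4.8 m and h_c = 4.8 × 0.904827 = 4.34317 m.
A = ½ × 2.4 × 3.3 = 3.96 m².
Resultant F = γ·h_c·A = 7.91667 × 4.34317 × 3.96 = 136.158 kN.
I_c = b·h³/36 = 2.4 × 3.3³/36 = 2.3958 m⁴.
Centre of pressure: y_p = y_c + I_c/(y_c·A) = 4.8 + 2.3958/(4.8 × 3.96) = 4.8 + 0.126042 = 4.92604 m along the plane.

y_p = 4.93 m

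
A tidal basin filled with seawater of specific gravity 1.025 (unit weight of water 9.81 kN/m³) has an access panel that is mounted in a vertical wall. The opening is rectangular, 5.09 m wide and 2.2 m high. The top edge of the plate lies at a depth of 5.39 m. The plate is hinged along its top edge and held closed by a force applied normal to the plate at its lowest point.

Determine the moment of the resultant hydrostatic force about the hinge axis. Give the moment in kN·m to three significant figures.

γ = 1.025 × 9.81 = 10.05525 kN/m³.
The centroid lies 2.2/2 = 1.1 m below the top edge, so the centroid depth is h_c = 5.39 + 1.1 = 6.49 m.
A = 5.09 × 2.2 = 11.198 m².
Resultant F = γ·h_c·A = 10.05525 × 6.49 × 11.198 = 730.765 kN.
I_c = b·h³/12 = 5.09 × 2.2³/12 = 4.51653 m⁴.
Centre of pressure: y_p = y_c + I_c/(y_c·A) = 6.49 + 4.51653/(6.49 × 11.198) = 6.49 + 0.0621469 = 6.55215 m along the plane.
The resultant acts 1.1 + 0.0621469 = 1.16215 m (along the plate) below the hinge at the top edge, so the moment about the hinge is M = F × 1.16215 = 730.765 × 1.16215 = 849.259 kN·m.

M ≈ 849 kN·m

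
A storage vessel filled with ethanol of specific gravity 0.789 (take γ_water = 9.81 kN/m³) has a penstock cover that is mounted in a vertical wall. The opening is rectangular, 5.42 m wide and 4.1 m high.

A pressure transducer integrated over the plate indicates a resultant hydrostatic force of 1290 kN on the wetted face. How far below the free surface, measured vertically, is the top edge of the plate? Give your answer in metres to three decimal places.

d_top ≈ 5.450 m

γ = 0.789 × 9.81 = 7.74009 kN/m³.
A = 5.42 × 4.1 = 22.222 m².
From F = γ·h_c·A, the centroid depth is h_c = 1290/(7.74009 × 22.222) = 7.49999 m.
The centroid lies 4.1/2 = 2.05 m below the top edge, so the top edge sits at h_top = 7.49999 − 2.05 = 5.44999 m below the surface.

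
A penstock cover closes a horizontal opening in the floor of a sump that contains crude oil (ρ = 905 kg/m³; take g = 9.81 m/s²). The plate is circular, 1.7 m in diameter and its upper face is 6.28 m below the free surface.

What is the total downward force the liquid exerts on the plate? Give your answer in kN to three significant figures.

F ≈ 127 kN

γ = ρg = 905 × 9.81 / 1000 = 8.87805 kN/m³.
The plate is horizontal, so pressure is uniform at p = γ·h = 8.87805 × 6.28 = 55.7542 kN/m².
A = π(0.85)² = 2.2698 m².
F = p·A = 55.7542 × 2.2698 = 126.551 kN.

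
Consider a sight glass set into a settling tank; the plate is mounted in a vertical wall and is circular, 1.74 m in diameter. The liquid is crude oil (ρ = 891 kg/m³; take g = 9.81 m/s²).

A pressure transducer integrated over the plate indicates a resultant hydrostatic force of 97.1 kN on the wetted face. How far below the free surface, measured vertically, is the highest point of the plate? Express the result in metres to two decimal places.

γ = ρg = 891 × 9.81 / 1000 = 8.74071 kN/m³.
A = π(0.87)² = 2.37787 m².
From F = γ·h_c·A, the centroid depth is h_c = 97.1/(8.74071 × 2.37787) = 4.6718 m.
The centroid is at the centre, 0.87 m below the top of the plate, so the highest point sits at h_top = 4.6718 − 0.87 = 3.8018 m below the surface.

d_top ≈ 3.80 m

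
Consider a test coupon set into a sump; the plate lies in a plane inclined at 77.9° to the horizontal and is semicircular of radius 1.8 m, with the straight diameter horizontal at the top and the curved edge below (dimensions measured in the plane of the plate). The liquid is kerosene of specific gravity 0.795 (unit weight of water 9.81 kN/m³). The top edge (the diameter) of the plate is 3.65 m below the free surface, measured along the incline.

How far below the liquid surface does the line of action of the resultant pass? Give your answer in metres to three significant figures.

h_p = 4.37 m

γ = 0.795 × 9.81 = 7.79895 kN/m³.
Let θ = 77.9° be the plate's angle to the horizontal; measure y along the incline from where the plane meets the free surface. Vertical depth h = y·sinθ with sinθ = 0.977783.
The centroid of a semicircle lies 4r/(3π) = 0.763944 m from the diameter, here below the top edge, so y_c = 3.65 + 0.763944 = 4.41394 m and h_c = 4.41394 × 0.977783 = 4.31588 m.
A = πr²/2 = π × 1.8²/2 = 5.08938 m².
Resultant F = γ·h_c·A = 7.79895 × 4.31588 × 5.08938 = 171.305 kN.
I_c = (π/8 − 8/(9π))·r⁴ = 0.109757 × 1.8⁴ = 1.15219 m⁴.
Centre of pressure: y_p = y_c + I_c/(y_c·A) = 4.41394 + 1.15219/(4.41394 × 5.08938) = 4.41394 + 0.05129 = 4.46523 m along the plane.
Vertically, h_p = y_p·sinθ = 4.46523 × 0.977783 = 4.36603 m.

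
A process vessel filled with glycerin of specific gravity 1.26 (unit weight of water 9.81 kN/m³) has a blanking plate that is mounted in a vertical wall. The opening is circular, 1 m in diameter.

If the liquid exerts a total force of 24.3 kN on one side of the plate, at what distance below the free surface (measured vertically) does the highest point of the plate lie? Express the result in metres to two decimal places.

γ = 1.26 × 9.81 = 12.3606 kN/m³.
A = π(0.5)² = 0.785398 m².
From F = γ·h_c·A, the centroid depth is h_c = 24.3/(12.3606 × 0.785398) = 2.50309 m.
The centroid is at the centre, 0.5 m below the top of the plate, so the highest point sits at h_top = 2.50309 − 0.5 = 2.00309 m below the surface.

d_top ≈ 2.00 m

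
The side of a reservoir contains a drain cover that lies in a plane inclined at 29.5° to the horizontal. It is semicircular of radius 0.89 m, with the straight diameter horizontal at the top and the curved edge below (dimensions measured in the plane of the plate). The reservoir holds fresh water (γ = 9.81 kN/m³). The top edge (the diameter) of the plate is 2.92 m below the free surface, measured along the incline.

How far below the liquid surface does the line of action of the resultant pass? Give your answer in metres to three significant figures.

h_p = 1.63 m

γ = 9.81 kN/m³.
Let θ = 29.5° be the plate's angle to the horizontal; measure y along the incline from where the plane meets the free surface. Vertical depth h = y·sinθ with sinθ = 0.492424.
The centroid of a semicircle lies 4r/(3π) = 0.377728 m from the diameter, here below the top edge, so y_c = 2.92 + 0.377728 = 3.29773 m and h_c = 3.29773 × 0.492424 = 1.62388 m.
A = πr²/2 = π × 0.89²/2 = 1.24423 m².
Resultant F = γ·h_c·A = 9.81 × 1.62388 × 1.24423 = 19.8209 kN.
I_c = (π/8 − 8/(9π))·r⁴ = 0.109757 × 0.89⁴ = 0.068864 m⁴.
Centre of pressure: y_p = y_c + I_c/(y_c·A) = 3.29773 + 0.068864/(3.29773 × 1.24423) = 3.29773 + 0.0167833 = 3.31451 m along the plane.
Vertically, h_p = y_p·sinθ = 3.31451 × 0.492424 = 1.63214 m.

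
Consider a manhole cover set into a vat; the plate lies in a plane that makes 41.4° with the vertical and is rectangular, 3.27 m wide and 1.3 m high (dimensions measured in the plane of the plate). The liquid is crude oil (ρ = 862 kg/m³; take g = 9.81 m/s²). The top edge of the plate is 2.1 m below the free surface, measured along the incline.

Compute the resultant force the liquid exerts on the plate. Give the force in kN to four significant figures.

γ = ρg = 862 × 9.81 / 1000 = 8.45622 kN/m³.
The plate makes 41.4° with the vertical, i.e. θ = 90° − 41.4° = 48.6° to the horizontal. Measuring y along the incline from the free-surface line, vertical depth h = y·sinθ with sinθ = 0.750111.
The centroid lies 1.3/2 = 0.65 m below the top edge, so y_c = 2.1 + 0.65 = 2.75 m and h_c = 2.75 × 0.750111 = 2.06281 m.
A = 3.27 × 1.3 = 4.251 m².
Resultant F = γ·h_c·A = 8.45622 × 2.06281 × 4.251 = 74.1526 kN.

F ≈ 74.15 kN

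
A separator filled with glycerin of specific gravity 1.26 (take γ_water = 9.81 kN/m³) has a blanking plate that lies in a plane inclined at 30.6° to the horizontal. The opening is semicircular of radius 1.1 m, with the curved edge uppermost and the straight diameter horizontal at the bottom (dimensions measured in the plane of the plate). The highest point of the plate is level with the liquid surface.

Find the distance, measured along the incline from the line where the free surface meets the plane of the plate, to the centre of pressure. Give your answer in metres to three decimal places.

γ = 1.26 × 9.81 = 12.3606 kN/m³.
Let θ = 30.6° be the plate's angle to the horizontal; measure y along the incline from where the plane meets the free surface. Vertical depth h = y·sinθ with sinθ = 0.509041.
The centroid lies 4r/(3π) = 0.466854 m above the diameter, so r − 4r/(3π) = 1.1 − 0.466854 = 0.633146 m below the topmost point, so y_c = 0.633146 m and h_c = 0.633146 × 0.509041 = 0.322297 m.
A = πr²/2 = π × 1.1²/2 = 1.90066 m².
Resultant F = γ·h_c·A = 12.3606 × 0.322297 × 1.90066 = 7.57182 kN.
I_c = (π/8 − 8/(9π))·r⁴ = 0.109757 × 1.1⁴ = 0.160695 m⁴.
Centre of pressure: y_p = y_c + I_c/(y_c·A) = 0.633146 + 0.160695/(0.633146 × 1.90066) = 0.633146 + 0.133535 = 0.766681 m along the plane.

y_p = 0.767 m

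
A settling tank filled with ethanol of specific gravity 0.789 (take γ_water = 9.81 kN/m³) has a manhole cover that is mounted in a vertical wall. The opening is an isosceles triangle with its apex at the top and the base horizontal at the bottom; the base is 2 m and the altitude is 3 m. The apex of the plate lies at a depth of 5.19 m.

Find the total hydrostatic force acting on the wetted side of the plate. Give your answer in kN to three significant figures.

F ≈ 167 kN

γ = 0.789 × 9.81 = 7.74009 kN/m³.
With the apex up, the centroid sits 2h/3 = 2 × 3/3 = 2 m below the apex, so the centroid depth is h_c = 5.19 + 2 = 7.19 m.
A = ½ × 2 × 3 = 3 m².
Resultant F = γ·h_c·A = 7.74009 × 7.19 × 3 = 166.954 kN.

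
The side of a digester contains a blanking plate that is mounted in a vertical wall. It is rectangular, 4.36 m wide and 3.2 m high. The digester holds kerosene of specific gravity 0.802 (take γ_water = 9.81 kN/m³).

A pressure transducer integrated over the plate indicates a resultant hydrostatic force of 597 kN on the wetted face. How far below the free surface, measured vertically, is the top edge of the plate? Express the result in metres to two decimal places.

γ = 0.802 × 9.81 = 7.86762 kN/m³.
A = 4.36 × 3.2 = 13.952 m².
From F = γ·h_c·A, the centroid depth is h_c = 597/(7.86762 × 13.952) = 5.43869 m.
The centroid lies 3.2/2 = 1.6 m below the top edge, so the top edge sits at h_top = 5.43869 − 1.6 = 3.83869 m below the surface.

d_top ≈ 3.84 m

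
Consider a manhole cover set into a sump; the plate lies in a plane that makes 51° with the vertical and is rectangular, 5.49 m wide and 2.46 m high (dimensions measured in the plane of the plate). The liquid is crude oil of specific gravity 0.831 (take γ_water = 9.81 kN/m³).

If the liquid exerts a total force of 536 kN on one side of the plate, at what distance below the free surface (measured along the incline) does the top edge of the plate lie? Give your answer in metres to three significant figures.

y_top ≈ 6.51 m

γ = 0.831 × 9.81 = 8.15211 kN/m³.
A = 5.49 × 2.46 = 13.5054 m².
From F = γ·h_c·A, the centroid depth is h_c = 536/(8.15211 × 13.5054) = 4.86841 m.
The plate makes 51° with the vertical, i.e. θ = 90° − 51° = 39° to the horizontal. Measuring y along the incline from the free-surface line, vertical depth h = y·sinθ with sinθ = 0.629320.
Along the incline, y_c = h_c/sinθ = 4.86841/0.629320 = 7.73598 m.
The centroid lies 2.46/2 = 1.23 m below the top edge, so the top edge sits at y_top = 7.73598 − 1.23 = 6.50598 m along the incline.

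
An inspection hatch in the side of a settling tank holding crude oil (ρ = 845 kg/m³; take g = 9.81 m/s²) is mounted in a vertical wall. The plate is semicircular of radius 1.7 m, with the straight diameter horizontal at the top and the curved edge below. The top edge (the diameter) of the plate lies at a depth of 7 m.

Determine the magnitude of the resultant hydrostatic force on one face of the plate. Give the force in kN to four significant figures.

γ = ρg = 845 × 9.81 / 1000 = 8.28945 kN/m³.
The centroid of a semicircle lies 4r/(3π) = 0.721502 m from the diameter, here below the top edge, so the centroid depth is h_c = 7 + 0.721502 = 7.7215 m.
A = πr²/2 = π × 1.7²/2 = 4.5396 m².
Resultant F = γ·h_c·A = 8.28945 × 7.7215 × 4.5396 = 290.566 kN.

F ≈ 290.6 kN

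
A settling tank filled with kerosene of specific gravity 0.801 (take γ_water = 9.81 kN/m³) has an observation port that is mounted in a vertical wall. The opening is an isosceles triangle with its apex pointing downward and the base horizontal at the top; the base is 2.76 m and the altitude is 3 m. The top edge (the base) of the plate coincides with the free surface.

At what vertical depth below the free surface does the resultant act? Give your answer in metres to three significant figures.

γ = 0.801 × 9.81 = 7.85781 kN/m³.
With the apex down, the centroid sits h/3 = 3/3 = 1 m below the base (the top edge), so the centroid depth is h_c = 1 m.
A = ½ × 2.76 × 3 = 4.14 m².
Resultant F = γ·h_c·A = 7.85781 × 1 × 4.14 = 32.5313 kN.
I_c = b·h³/36 = 2.76 × 3³/36 = 2.07 m⁴.
Centre of pressure: y_p = y_c + I_c/(y_c·A) = 1 + 2.07/(1 × 4.14) = 1 + 0.5 = 1.5 m along the plane.

h_p = 1.50 m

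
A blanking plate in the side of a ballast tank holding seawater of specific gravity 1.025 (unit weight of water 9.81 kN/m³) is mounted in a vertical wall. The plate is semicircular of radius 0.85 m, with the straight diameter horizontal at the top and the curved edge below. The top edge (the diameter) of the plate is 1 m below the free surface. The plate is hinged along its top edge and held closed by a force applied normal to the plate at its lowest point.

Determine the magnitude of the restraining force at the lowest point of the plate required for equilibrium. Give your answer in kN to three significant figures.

P ≈ 7.27 kN

γ = 1.025 × 9.81 = 10.05525 kN/m³.
The centroid of a semicircle lies 4r/(3π) = 0.360751 m from the diameter, here below the top edge, so the centroid depth is h_c = 1 + 0.360751 = 1.36075 m.
A = πr²/2 = π × 0.85²/2 = 1.1349 m².
Resultant F = γ·h_c·A = 10.05525 × 1.36075 × 1.1349 = 15.5285 kN.
I_c = (π/8 − 8/(9π))·r⁴ = 0.109757 × 0.85⁴ = 0.0572938 m⁴.
Centre of pressure: y_p = y_c + I_c/(y_c·A) = 1.36075 + 0.0572938/(1.36075 × 1.1349) = 1.36075 + 0.0370998 = 1.39785 m along the plane.
The resultant acts 0.360751 + 0.0370998 = 0.397851 m (along the plate) below the hinge at the top edge, so the moment about the hinge is M = F × 0.397851 = 15.5285 × 0.397851 = 6.17803 kN·m.
A normal force at the bottom, 0.85 m from the hinge, must supply this moment: P = 6.17803/0.85 = 7.26827 kN.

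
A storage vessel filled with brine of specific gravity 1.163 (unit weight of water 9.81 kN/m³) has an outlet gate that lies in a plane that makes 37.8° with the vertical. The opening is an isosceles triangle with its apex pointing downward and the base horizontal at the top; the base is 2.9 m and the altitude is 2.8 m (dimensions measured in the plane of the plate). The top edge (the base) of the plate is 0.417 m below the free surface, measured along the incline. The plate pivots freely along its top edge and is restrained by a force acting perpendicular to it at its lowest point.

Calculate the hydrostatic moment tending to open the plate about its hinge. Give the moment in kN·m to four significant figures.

γ = 1.163 × 9.81 = 11.40903 kN/m³.
The plate makes 37.8° with the vertical, i.e. θ = 90° − 37.8° = 52.2° to the horizontal. Measuring y along the incline from the free-surface line, vertical depth h = y·sinθ with sinθ = 0.790155.
With the apex down, the centroid sits h/3 = 2.8/3 = 0.933333 m below the base (the top edge), so y_c = 0.417 + 0.933333 = 1.35033 m and h_c = 1.35033 × 0.790155 = 1.06697 m.
A = ½ × 2.9 × 2.8 = 4.06 m².
Resultant F = γ·h_c·A = 11.40903 × 1.06697 × 4.06 = 49.4228 kN.
I_c = b·h³/36 = 2.9 × 2.8³/36 = 1.76836 m⁴.
Centre of pressure: y_p = y_c + I_c/(y_c·A) = 1.35033 + 1.76836/(1.35033 × 4.06) = 1.35033 + 0.322556 = 1.67289 m along the plane.
The resultant acts 0.933333 + 0.322556 = 1.25589 m (along the plate) below the hinge at the top edge, so the moment about the hinge is M = F × 1.25589 = 49.4228 × 1.25589 = 62.0696 kN·m.

M ≈ 62.07 kN·m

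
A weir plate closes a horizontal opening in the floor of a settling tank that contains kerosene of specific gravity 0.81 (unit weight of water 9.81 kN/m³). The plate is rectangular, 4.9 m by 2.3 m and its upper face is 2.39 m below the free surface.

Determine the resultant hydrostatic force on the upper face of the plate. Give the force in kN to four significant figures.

γ = 0.81 × 9.81 = 7.9461 kN/m³.
The plate is horizontal, so pressure is uniform at p = γ·h = 7.9461 × 2.39 = 18.9912 kN/m².
A = 4.9 × 2.3 = 11.27 m².
F = p·A = 18.9912 × 11.27 = 214.031 kN.

F ≈ 214.0 kN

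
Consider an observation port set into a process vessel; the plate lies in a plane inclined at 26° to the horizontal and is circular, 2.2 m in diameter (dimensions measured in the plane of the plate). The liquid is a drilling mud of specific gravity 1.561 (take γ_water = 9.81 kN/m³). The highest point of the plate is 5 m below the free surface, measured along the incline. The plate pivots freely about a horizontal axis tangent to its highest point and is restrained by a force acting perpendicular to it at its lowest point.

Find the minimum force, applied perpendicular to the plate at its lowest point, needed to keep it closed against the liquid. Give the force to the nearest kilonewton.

γ = 1.561 × 9.81 = 15.31341 kN/m³.
Let θ = 26° be the plate's angle to the horizontal; measure y along the incline from where the plane meets the free surface. Vertical depth h = y·sinθ with sinθ = 0.438371.
The centroid is at the centre, 1.1 m below the top of the plate, so y_c = 5 + 1.1 = 6.1 m and h_c = 6.1 × 0.438371 = 2.67406 m.
A = π(1.1)² = 3.80133 m².
Resultant F = γ·h_c·A = 15.31341 × 2.67406 × 3.80133 = 155.661 kN.
I_c = πr⁴/4 = π × 1.1⁴/4 = 1.1499 m⁴.
Centre of pressure: y_p = y_c + I_c/(y_c·A) = 6.1 + 1.1499/(6.1 × 3.80133) = 6.1 + 0.0495901 = 6.14959 m along the plane.
The resultant acts 1.1 + 0.0495901 = 1.14959 m (along the plate) below the hinge at the top edge, so the moment about the hinge is M = F × 1.14959 = 155.661 × 1.14959 = 178.946 kN·m.
A normal force at the bottom, 2.2 m from the hinge, must supply this moment: P = 178.946/2.2 = 81.3391 kN.

P ≈ 81 kN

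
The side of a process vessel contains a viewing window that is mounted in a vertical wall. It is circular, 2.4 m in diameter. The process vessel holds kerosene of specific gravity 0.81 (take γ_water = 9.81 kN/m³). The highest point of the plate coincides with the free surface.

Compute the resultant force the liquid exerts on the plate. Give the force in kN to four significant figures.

F ≈ 43.14 kN

γ = 0.81 × 9.81 = 7.9461 kN/m³.
The centroid is at the centre, 1.2 m below the top of the plate, so the centroid depth is h_c = 1.2 m.
A = π(1.2)² = 4.52389 m².
Resultant F = γ·h_c·A = 7.9461 × 1.2 × 4.52389 = 43.1367 kN.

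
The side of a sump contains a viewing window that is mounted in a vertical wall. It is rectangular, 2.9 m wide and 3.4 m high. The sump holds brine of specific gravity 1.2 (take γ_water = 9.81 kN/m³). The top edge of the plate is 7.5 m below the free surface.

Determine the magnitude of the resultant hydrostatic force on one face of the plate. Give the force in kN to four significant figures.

F ≈ 1068 kN

γ = 1.2 × 9.81 = 11.772 kN/m³.
The centroid lies 3.4/2 = 1.7 m below the top edge, so the centroid depth is h_c = 7.5 + 1.7 = 9.2 m.
A = 2.9 × 3.4 = 9.86 m².
Resultant F = γ·h_c·A = 11.772 × 9.2 × 9.86 = 1067.86 kN.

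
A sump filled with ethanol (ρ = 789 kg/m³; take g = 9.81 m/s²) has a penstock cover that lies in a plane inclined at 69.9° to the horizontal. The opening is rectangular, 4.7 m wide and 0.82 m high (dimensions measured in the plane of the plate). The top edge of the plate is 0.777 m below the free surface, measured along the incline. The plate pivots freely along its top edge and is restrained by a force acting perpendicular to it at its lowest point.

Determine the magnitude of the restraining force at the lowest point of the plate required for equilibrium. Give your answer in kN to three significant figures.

γ = ρg = 789 × 9.81 / 1000 = 7.74009 kN/m³.
Let θ = 69.9° be the plate's angle to the horizontal; measure y along the incline from where the plane meets the free surface. Vertical depth h = y·sinθ with sinθ = 0.939094.
The centroid lies 0.82/2 = 0.41 m below the top edge, so y_c = 0.777 + 0.41 = 1.187 m and h_c = 1.187 × 0.939094 = 1.1147 m.
A = 4.7 × 0.82 = 3.854 m².
Resultant F = γ·h_c·A = 7.74009 × 1.1147 × 3.854 = 33.2518 kN.
I_c = b·h³/12 = 4.7 × 0.82³/12 = 0.215952 m⁴.
Centre of pressure: y_p = y_c + I_c/(y_c·A) = 1.187 + 0.215952/(1.187 × 3.854) = 1.187 + 0.0472057 = 1.23421 m along the plane.
The resultant acts 0.41 + 0.0472057 = 0.457206 m (along the plate) below the hinge at the top edge, so the moment about the hinge is M = F × 0.457206 = 33.2518 × 0.457206 = 15.2029 kN·m.
A normal force at the bottom, 0.82 m from the hinge, must supply this moment: P = 15.2029/0.82 = 18.5401 kN.

P ≈ 18.5 kN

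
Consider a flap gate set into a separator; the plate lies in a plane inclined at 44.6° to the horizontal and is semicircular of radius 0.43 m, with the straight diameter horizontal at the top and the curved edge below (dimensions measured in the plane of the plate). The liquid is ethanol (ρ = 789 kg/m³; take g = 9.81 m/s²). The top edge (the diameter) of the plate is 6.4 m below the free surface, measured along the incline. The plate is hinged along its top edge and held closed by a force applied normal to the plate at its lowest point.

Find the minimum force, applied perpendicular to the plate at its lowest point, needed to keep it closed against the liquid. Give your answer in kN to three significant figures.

γ = ρg = 789 × 9.81 / 1000 = 7.74009 kN/m³.
Let θ = 44.6° be the plate's angle to the horizontal; measure y along the incline from where the plane meets the free surface. Vertical depth h = y·sinθ with sinθ = 0.702153.
The centroid of a semicircle lies 4r/(3π) = 0.182498 m from the diameter, here below the top edge, so y_c = 6.4 + 0.182498 = 6.5825 m and h_c = 6.5825 × 0.702153 = 4.62192 m.
A = πr²/2 = π × 0.43²/2 = 0.29044 m².
Resultant F = γ·h_c·A = 7.74009 × 4.62192 × 0.29044 = 10.3902 kN.
I_c = (π/8 − 8/(9π))·r⁴ = 0.109757 × 0.43⁴ = 0.00375237 m⁴.
Centre of pressure: y_p = y_c + I_c/(y_c·A) = 6.5825 + 0.00375237/(6.5825 × 0.29044) = 6.5825 + 0.00196272 = 6.58446 m along the plane.
The resultant acts 0.182498 + 0.00196272 = 0.184461 m (along the plate) below the hinge at the top edge, so the moment about the hinge is M = F × 0.184461 = 10.3902 × 0.184461 = 1.91659 kN·m.
A normal force at the bottom, 0.43 m from the hinge, must supply this moment: P = 1.91659/0.43 = 4.45719 kN.

P ≈ 4.46 kN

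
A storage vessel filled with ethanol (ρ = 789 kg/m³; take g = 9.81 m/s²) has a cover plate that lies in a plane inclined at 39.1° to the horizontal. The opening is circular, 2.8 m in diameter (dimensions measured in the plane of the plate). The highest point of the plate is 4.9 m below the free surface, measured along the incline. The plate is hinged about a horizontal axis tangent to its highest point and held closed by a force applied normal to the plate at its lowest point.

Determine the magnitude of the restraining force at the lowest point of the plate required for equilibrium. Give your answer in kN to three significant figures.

P ≈ 99.9 kN

γ = ρg = 789 × 9.81 / 1000 = 7.74009 kN/m³.
Let θ = 39.1° be the plate's angle to the horizontal; measure y along the incline from where the plane meets the free surface. Vertical depth h = y·sinθ with sinθ = 0.630676.
The centroid is at the centre, 1.4 m below the top of the plate, so y_c = 4.9 + 1.4 = 6.3 m and h_c = 6.3 × 0.630676 = 3.97326 m.
A = π(1.4)² = 6.15752 m².
Resultant F = γ·h_c·A = 7.74009 × 3.97326 × 6.15752 = 189.365 kN.
I_c = πr⁴/4 = π × 1.4⁴/4 = 3.01719 m⁴.
Centre of pressure: y_p = y_c + I_c/(y_c·A) = 6.3 + 3.01719/(6.3 × 6.15752) = 6.3 + 0.0777779 = 6.37778 m along the plane.
The resultant acts 1.4 + 0.0777779 = 1.47778 m (along the plate) below the hinge at the top edge, so the moment about the hinge is M = F × 1.47778 = 189.365 × 1.47778 = 279.84 kN·m.
A normal force at the bottom, 2.8 m from the hinge, must supply this moment: P = 279.84/2.8 = 99.9429 kN.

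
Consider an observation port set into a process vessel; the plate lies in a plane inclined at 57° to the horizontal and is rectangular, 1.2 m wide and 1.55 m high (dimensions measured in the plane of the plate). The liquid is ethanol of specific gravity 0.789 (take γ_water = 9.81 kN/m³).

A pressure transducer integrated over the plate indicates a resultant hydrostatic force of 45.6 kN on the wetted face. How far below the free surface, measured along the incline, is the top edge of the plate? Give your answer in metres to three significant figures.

y_top ≈ 3.00 m

γ = 0.789 × 9.81 = 7.74009 kN/m³.
A = 1.2 × 1.55 = 1.86 m².
From F = γ·h_c·A, the centroid depth is h_c = 45.6/(7.74009 × 1.86) = 3.16742 m.
Let θ = 57° be the plate's angle to the horizontal; measure y along the incline from where the plane meets the free surface. Vertical depth h = y·sinθ with sinθ = 0.838671.
Along the incline, y_c = h_c/sinθ = 3.16742/0.838671 = 3.77671 m.
The centroid lies 1.55/2 = 0.775 m below the top edge, so the top edge sits at y_top = 3.77671 − 0.775 = 3.00171 m along the incline.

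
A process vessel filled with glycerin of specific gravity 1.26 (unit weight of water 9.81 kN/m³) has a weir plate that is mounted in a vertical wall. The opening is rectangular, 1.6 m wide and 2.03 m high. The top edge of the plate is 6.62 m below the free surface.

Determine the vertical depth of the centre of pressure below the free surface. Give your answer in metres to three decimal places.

h_p = 7.680 m

γ = 1.26 × 9.81 = 12.3606 kN/m³.
The centroid lies 2.03/2 = 1.015 m below the top edge, so the centroid depth is h_c = 6.62 + 1.015 = 7.635 m.
A = 1.6 × 2.03 = 3.248 m².
Resultant F = γ·h_c·A = 12.3606 × 7.635 × 3.248 = 306.524 kN.
I_c = b·h³/12 = 1.6 × 2.03³/12 = 1.11539 m⁴.
Centre of pressure: y_p = y_c + I_c/(y_c·A) = 7.635 + 1.11539/(7.635 × 3.248) = 7.635 + 0.0449782 = 7.67998 m along the plane.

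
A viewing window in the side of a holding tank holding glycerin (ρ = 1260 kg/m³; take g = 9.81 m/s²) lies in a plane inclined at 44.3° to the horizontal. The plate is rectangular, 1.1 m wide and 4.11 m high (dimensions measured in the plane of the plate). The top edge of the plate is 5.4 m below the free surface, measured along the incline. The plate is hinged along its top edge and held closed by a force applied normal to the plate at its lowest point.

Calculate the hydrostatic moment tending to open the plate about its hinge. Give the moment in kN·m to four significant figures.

M ≈ 652.9 kN·m

γ = ρg = 1260 × 9.81 / 1000 = 12.3606 kN/m³.
Let θ = 44.3° be the plate's angle to the horizontal; measure y along the incline from where the plane meets the free surface. Vertical depth h = y·sinθ with sinθ = 0.698415.
The centroid lies 4.11/2 = 2.055 m below the top edge, so y_c = 5.4 + 2.055 = 7.455 m and h_c = 7.455 × 0.698415 = 5.20668 m.
A = 1.1 × 4.11 = 4.521 m².
Resultant F = γ·h_c·A = 12.3606 × 5.20668 × 4.521 = 290.961 kN.
I_c = b·h³/12 = 1.1 × 4.11³/12 = 6.3641 m⁴.
Centre of pressure: y_p = y_c + I_c/(y_c·A) = 7.455 + 6.3641/(7.455 × 4.521) = 7.455 + 0.188823 = 7.64382 m along the plane.
The resultant acts 2.055 + 0.188823 = 2.24382 m (along the plate) below the hinge at the top edge, so the moment about the hinge is M = F × 2.24382 = 290.961 × 2.24382 = 652.864 kN·m.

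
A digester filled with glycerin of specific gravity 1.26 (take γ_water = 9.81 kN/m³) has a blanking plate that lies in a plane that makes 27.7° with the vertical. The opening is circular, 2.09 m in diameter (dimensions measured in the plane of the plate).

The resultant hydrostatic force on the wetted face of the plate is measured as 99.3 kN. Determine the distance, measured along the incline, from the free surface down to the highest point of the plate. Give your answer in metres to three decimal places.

y_top ≈ 1.600 m

γ = 1.26 × 9.81 = 12.3606 kN/m³.
A = π(1.045)² = 3.4307 m².
From F = γ·h_c·A, the centroid depth is h_c = 99.3/(12.3606 × 3.4307) = 2.34168 m.
The plate makes 27.7° with the vertical, i.e. θ = 90° − 27.7° = 62.3° to the horizontal. Measuring y along the incline from the free-surface line, vertical depth h = y·sinθ with sinθ = 0.885394.
Along the incline, y_c = h_c/sinθ = 2.34168/0.885394 = 2.64479 m.
The centroid is at the centre, 1.045 m below the top of the plate, so the highest point sits at y_top = 2.64479 − 1.045 = 1.59979 m along the incline.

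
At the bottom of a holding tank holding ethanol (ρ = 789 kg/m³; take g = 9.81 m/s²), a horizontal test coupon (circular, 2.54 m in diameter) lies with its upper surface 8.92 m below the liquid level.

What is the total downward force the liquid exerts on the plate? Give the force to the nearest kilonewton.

γ = ρg = 789 × 9.81 / 1000 = 7.74009 kN/m³.
The plate is horizontal, so pressure is uniform at p = γ·h = 7.74009 × 8.92 = 69.0416 kN/m².
A = π(1.27)² = 5.06707 m².
F = p·A = 69.0416 × 5.06707 = 349.839 kN.

F ≈ 350 kN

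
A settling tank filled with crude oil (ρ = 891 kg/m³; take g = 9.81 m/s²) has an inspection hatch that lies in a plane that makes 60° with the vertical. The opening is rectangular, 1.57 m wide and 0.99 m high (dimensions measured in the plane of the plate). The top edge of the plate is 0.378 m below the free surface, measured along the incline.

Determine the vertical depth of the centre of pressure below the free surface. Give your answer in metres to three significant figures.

h_p = 0.483 m

γ = ρg = 891 × 9.81 / 1000 = 8.74071 kN/m³.
The plate makes 60° with the vertical, i.e. θ = 90° − 60° = 30° to the horizontal. Measuring y along the incline from the free-surface line, vertical depth h = y·sinθ with sinθ = 0.500000.
The centroid lies 0.99/2 = 0.495 m below the top edge, so y_c = 0.378 + 0.495 = 0.873 m and h_c = 0.873 × 0.500000 = 0.4365 m.
A = 1.57 × 0.99 = 1.5543 m².
Resultant F = γ·h_c·A = 8.74071 × 0.4365 × 1.5543 = 5.93015 kN.
I_c = b·h³/12 = 1.57 × 0.99³/12 = 0.126947 m⁴.
Centre of pressure: y_p = y_c + I_c/(y_c·A) = 0.873 + 0.126947/(0.873 × 1.5543) = 0.873 + 0.0935564 = 0.966556 m along the plane.
Vertically, h_p = y_p·sinθ = 0.966556 × 0.500000 = 0.483278 m.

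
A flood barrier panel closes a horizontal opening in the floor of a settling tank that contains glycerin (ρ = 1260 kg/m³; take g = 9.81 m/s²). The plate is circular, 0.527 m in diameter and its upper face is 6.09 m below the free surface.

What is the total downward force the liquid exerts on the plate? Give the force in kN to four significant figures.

F ≈ 16.42 kN

γ = ρg = 1260 × 9.81 / 1000 = 12.3606 kN/m³.
The plate is horizontal, so pressure is uniform at p = γ·h = 12.3606 × 6.09 = 75.2761 kN/m².
A = π(0.2635)² = 0.218128 m².
F = p·A = 75.2761 × 0.218128 = 16.4198 kN.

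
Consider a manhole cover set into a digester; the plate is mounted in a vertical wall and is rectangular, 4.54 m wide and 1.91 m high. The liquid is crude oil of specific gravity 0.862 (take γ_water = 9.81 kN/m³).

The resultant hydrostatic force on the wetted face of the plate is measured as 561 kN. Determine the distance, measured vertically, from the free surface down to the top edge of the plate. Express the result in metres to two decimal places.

γ = 0.862 × 9.81 = 8.45622 kN/m³.
A = 4.54 × 1.91 = 8.6714 m².
From F = γ·h_c·A, the centroid depth is h_c = 561/(8.45622 × 8.6714) = 7.65063 m.
The centroid lies 1.91/2 = 0.955 m below the top edge, so the top edge sits at h_top = 7.65063 − 0.955 = 6.69563 m below the surface.

d_top ≈ 6.70 m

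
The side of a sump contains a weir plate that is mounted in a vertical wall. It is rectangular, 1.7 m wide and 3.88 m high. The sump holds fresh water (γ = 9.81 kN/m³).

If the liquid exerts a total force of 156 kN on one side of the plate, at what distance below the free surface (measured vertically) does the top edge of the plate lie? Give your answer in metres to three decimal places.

γ = 9.81 kN/m³.
A = 1.7 × 3.88 = 6.596 m².
From F = γ·h_c·A, the centroid depth is h_c = 156/(9.81 × 6.596) = 2.41088 m.
The centroid lies 3.88/2 = 1.94 m below the top edge, so the top edge sits at h_top = 2.41088 − 1.94 = 0.47088 m below the surface.

d_top ≈ 0.471 m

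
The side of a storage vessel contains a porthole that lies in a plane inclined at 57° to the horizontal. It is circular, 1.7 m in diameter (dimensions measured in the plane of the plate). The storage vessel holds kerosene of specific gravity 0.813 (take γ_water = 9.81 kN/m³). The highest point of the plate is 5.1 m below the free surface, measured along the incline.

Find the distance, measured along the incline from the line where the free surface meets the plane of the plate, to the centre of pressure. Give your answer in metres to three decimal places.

y_p = 5.980 m

γ = 0.813 × 9.81 = 7.97553 kN/m³.
Let θ = 57° be the plate's angle to the horizontal; measure y along the incline from where the plane meets the free surface. Vertical depth h = y·sinθ with sinθ = 0.838671.
The centroid is at the centre, 0.85 m below the top of the plate, so y_c = 5.1 + 0.85 = 5.95 m and h_c = 5.95 × 0.838671 = 4.99009 m.
A = π(0.85)² = 2.2698 m².
Resultant F = γ·h_c·A = 7.97553 × 4.99009 × 2.2698 = 90.3349 kN.
I_c = πr⁴/4 = π × 0.85⁴/4 = 0.409983 m⁴.
Centre of pressure: y_p = y_c + I_c/(y_c·A) = 5.95 + 0.409983/(5.95 × 2.2698) = 5.95 + 0.0303572 = 5.98036 m along the plane.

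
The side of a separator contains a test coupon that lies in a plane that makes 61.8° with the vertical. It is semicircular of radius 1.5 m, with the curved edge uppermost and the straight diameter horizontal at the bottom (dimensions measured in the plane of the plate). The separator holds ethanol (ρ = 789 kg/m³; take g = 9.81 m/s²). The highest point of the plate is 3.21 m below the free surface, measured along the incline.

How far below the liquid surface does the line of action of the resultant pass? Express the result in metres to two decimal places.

h_p = 1.94 m

γ = ρg = 789 × 9.81 / 1000 = 7.74009 kN/m³.
The plate makes 61.8° with the vertical, i.e. θ = 90° − 61.8° = 28.2° to the horizontal. Measuring y along the incline from the free-surface line, vertical depth h = y·sinθ with sinθ = 0.472551.
The centroid lies 4r/(3π) = 0.63662 m above the diameter, so r − 4r/(3π) = 1.5 − 0.63662 = 0.86338 m below the topmost point, so y_c = 3.21 + 0.86338 = 4.07338 m and h_c = 4.07338 × 0.472551 = 1.92488 m.
A = πr²/2 = π × 1.5²/2 = 3.53429 m².
Resultant F = γ·h_c·A = 7.74009 × 1.92488 × 3.53429 = 52.6565 kN.
I_c = (π/8 − 8/(9π))·r⁴ = 0.109757 × 1.5⁴ = 0.555645 m⁴.
Centre of pressure: y_p = y_c + I_c/(y_c·A) = 4.07338 + 0.555645/(4.07338 × 3.53429) = 4.07338 + 0.0385958 = 4.11198 m along the plane.
Vertically, h_p = y_p·sinθ = 4.11198 × 0.472551 = 1.94312 m.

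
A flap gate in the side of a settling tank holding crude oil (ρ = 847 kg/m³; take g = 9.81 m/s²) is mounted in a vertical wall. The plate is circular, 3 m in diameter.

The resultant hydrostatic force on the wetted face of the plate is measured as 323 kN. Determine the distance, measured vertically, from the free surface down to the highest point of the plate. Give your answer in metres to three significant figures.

d_top ≈ 4.00 m

γ = ρg = 847 × 9.81 / 1000 = 8.30907 kN/m³.
A = π(1.5)² = 7.06858 m².
From F = γ·h_c·A, the centroid depth is h_c = 323/(8.30907 × 7.06858) = 5.49943 m.
The centroid is at the centre, 1.5 m below the top of the plate, so the highest point sits at h_top = 5.49943 − 1.5 = 3.99943 m below the surface.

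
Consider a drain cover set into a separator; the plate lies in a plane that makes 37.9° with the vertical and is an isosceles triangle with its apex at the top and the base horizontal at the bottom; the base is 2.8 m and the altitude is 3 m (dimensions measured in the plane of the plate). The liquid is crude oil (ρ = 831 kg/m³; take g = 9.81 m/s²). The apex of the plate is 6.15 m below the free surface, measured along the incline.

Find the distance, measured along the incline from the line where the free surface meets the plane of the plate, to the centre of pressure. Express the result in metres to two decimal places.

y_p = 8.21 m

γ = ρg = 831 × 9.81 / 1000 = 8.15211 kN/m³.
The plate makes 37.9° with the vertical, i.e. θ = 90° − 37.9° = 52.1° to the horizontal. Measuring y along the incline from the free-surface line, vertical depth h = y·sinθ with sinθ = 0.789084.
With the apex up, the centroid sits 2h/3 = 2 × 3/3 = 2 m below the apex, so y_c = 6.15 + 2 = 8.15 m and h_c = 8.15 × 0.789084 = 6.43103 m.
A = ½ × 2.8 × 3 = 4.2 m².
Resultant F = γ·h_c·A = 8.15211 × 6.43103 × 4.2 = 220.191 kN.
I_c = b·h³/36 = 2.8 × 3³/36 = 2.1 m⁴.
Centre of pressure: y_p = y_c + I_c/(y_c·A) = 8.15 + 2.1/(8.15 × 4.2) = 8.15 + 0.0613497 = 8.21135 m along the plane.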